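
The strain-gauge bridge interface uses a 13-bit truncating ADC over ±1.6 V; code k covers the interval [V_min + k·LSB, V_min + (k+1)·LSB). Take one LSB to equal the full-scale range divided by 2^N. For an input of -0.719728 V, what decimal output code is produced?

The full-scale span is 1.6 − (-1.6) = 3.2 V. LSB = 3.2 V / 2^13 ≈ 390.6 µV.
(V_in − V_min) × 2^13/range = (-0.719728 − (-1.6)) × 8192/3.2 = 2253.496.
Floor → code = 2253.

2253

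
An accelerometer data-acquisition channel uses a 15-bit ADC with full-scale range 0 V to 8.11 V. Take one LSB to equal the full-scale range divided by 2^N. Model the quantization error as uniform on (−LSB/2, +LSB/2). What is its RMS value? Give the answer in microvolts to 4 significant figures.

71.45 µV

Range is 8.11 V.
LSB = 8.11 V ÷ 2^15 = 8.11/32768 V = 247.498 µV.
RMS of a uniform error over width LSB is LSB/√12 = 71.45 µV.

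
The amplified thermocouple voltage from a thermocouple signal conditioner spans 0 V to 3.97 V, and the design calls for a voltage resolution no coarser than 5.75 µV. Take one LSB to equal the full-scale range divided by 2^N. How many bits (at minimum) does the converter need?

20 bits

Range is 3.97 V.
3.97 V / 5.75 µV = 690400. Since 2^19 = 524288 and 2^20 = 1048576, N = 20.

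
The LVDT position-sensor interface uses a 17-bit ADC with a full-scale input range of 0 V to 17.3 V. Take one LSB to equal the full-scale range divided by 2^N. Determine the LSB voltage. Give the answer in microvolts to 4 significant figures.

Span = 17.3 V.
2^17 = 131072 levels.
Step size = 17.3/131072 V = 132.0 µV.

132.0 µV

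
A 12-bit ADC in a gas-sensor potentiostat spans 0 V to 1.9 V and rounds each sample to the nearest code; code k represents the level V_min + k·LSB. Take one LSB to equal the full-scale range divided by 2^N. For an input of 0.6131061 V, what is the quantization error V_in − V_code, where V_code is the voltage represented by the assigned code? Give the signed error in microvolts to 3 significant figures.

Span = 1.9 V. LSB = 1.9 V / 2^12 ≈ 463.9 µV.
Position in LSBs: (0.6131061 − (0)) × 4096/1.9 = 1321.7277; rounding gives k = 1322.
V_code = 0 + (1322/4096) × 1.9 = 0.6132324219 V.
Error = V_in − V_code = 0.6131061 − (0.6132324219) = −126 µV.

−126 µV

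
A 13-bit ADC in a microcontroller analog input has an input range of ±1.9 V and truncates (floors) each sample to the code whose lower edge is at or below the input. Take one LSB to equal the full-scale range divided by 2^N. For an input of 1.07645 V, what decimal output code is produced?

Span: 1.9 V − (-1.9 V) = 3.8 V. LSB = 3.8 V / 2^13 ≈ 463.9 µV.
code = ⌊(V_in − V_min)/LSB⌋ = ⌊(V_in − V_min) × 2^13 / range⌋
     = ⌊(1.07645 − (-1.9)) × 8192 / 3.8⌋ = ⌊2.97645 × 8192/3.8⌋
     = ⌊6416.600⌋ = 6416.

6416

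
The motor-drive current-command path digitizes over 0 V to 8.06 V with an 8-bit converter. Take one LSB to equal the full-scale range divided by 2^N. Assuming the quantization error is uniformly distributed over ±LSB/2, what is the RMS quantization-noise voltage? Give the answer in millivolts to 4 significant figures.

9.089 mV

V_FS = 8.06 V.
Step size = 8.06/256 V = 31.4844 mV.
V_rms = LSB/√12 = 31.4844 mV / √12 = 9.089 mV.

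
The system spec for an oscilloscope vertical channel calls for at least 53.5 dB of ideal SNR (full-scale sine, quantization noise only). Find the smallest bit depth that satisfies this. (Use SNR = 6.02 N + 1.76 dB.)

9 bits

N ≥ (53.5 − 1.76)/6.02 = 8.595 → N_min = 9.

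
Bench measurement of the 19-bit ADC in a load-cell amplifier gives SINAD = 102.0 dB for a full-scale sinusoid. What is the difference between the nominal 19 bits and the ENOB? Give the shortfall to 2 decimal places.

2.35 bits

ENOB = (SINAD − 1.76)/6.02 = (102.0 − 1.76)/6.02 = 16.6512 bits.
Shortfall = 19 − 16.6512 = 2.3488 bits.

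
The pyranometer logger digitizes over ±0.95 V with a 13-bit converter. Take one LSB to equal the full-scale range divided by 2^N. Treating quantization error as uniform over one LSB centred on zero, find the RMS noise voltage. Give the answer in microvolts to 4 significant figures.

66.95 µV

Full-scale range = 0.95 V − (-0.95 V) = 1.9 V.
One LSB is 1.9 V / 8192 = 231.934 µV.
V_rms = LSB/√12 = 231.934 µV / √12 = 66.95 µV.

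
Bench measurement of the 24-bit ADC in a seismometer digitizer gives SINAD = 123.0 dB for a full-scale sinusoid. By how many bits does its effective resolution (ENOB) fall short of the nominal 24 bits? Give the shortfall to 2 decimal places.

3.86 bits

N_eff = (123.0 − 1.76)/6.02 = 20.1395 bits.
24 − 20.1395 = 3.86 bits below nominal.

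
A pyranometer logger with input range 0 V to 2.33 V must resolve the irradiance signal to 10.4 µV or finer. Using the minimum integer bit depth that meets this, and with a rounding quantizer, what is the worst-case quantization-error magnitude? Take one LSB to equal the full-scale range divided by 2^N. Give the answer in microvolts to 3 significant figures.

Range is 2.33 V.
Need 2^N ≥ 2.33 V / 10.4 µV = 224000 → N_min = 18.
Step size = 2.33/262144 V = 8.8882 µV.
Half an LSB is 4.44 µV.

4.44 µV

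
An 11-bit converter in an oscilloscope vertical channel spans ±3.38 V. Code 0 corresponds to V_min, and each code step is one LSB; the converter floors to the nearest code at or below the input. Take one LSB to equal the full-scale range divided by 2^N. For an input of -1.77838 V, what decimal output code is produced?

485

Span: 3.38 V − (-3.38 V) = 6.76 V. LSB = 6.76 V / 2^11 ≈ 3.301 mV.
V_in − V_min = -1.77838 − (-3.38) = 1.60162 V.
Divide by LSB: 1.60162 × 2048/6.76 = 485.2245.
Truncating gives code 485.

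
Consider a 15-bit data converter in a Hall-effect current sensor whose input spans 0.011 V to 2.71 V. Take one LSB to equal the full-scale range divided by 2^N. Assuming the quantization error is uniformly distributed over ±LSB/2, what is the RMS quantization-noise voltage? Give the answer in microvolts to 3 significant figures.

23.8 µV

Full-scale range = 2.71 V − (0.011 V) = 2.699 V.
LSB = 2.699 V ÷ 2^15 = 2.699/32768 V = 82.367 µV.
σ_q = LSB/√12 = 82.367 µV/3.4641 = 23.8 µV.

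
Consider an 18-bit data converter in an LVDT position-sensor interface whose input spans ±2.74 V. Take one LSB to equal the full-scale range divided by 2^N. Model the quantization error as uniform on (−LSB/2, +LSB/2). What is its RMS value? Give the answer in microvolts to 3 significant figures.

Span: 2.74 V − (-2.74 V) = 5.48 V.
Step size = 5.48/262144 V = 20.905 µV.
V_rms = LSB/√12 = 20.905 µV / √12 = 6.03 µV.

6.03 µV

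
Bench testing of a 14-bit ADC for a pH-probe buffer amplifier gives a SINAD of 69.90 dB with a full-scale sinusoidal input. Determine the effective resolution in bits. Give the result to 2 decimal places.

ENOB = (69.90 − 1.76)/6.02 = 11.3189 bits.

11.32 bits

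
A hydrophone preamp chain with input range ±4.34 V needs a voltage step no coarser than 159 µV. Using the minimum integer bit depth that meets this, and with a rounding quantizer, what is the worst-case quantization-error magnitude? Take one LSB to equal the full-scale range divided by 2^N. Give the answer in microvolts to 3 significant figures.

The full-scale span is 4.34 − (-4.34) = 8.68 V.
Levels needed ≥ 8.68/159 µV = 54590. 2^16 = 65536 suffices, so N_min = 16.
LSB = 8.68 V ÷ 2^16 = 8.68/65536 V = 132.45 µV.
|e|_max = LSB/2 = 66.2 µV.

66.2 µV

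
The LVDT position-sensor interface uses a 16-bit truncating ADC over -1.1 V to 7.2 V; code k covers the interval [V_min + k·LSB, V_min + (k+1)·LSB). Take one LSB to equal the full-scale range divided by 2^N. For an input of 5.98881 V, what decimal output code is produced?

Range = 7.2 − (-1.1) = 8.3 V. LSB = 8.3 V / 2^16 ≈ 126.6 µV.
V_in − V_min = 5.98881 − (-1.1) = 7.08881 V.
Divide by LSB: 7.08881 × 65536/8.3 = 55972.5605.
Truncating gives code 55972.

55972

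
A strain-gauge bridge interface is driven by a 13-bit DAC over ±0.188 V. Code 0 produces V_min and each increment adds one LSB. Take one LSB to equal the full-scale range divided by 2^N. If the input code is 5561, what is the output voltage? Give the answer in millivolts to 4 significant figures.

67.24 mV

Span: 0.188 V − (-0.188 V) = 0.376 V. LSB = 0.376 V / 2^13.
Output = V_min + (5561/8192) × range = -0.188 + 0.678833 × 0.376 V
      = -0.188 V + 0.255241 V = 0.0672412 V.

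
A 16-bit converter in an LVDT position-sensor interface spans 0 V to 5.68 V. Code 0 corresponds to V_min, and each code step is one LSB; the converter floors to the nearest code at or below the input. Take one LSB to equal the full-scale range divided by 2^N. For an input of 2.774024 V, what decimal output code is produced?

Full-scale range = 5.68 V. LSB = 5.68 V / 2^16 ≈ 86.67 µV.
code = ⌊(V_in − V_min)/LSB⌋ = ⌊(V_in − V_min) × 2^16 / range⌋
     = ⌊(2.774024 − (0)) × 65536 / 5.68⌋ = ⌊2.774024 × 65536/5.68⌋
     = ⌊32006.767⌋ = 32006.

32006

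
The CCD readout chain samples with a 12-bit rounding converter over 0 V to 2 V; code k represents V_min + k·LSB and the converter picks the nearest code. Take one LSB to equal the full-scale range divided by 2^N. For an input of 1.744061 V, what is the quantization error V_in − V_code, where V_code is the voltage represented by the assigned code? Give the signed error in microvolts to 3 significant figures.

−79.6 µV

V_FS = 2 V. LSB = 2 V / 2^12 ≈ 488.3 µV.
(1.744061 − (0)) / LSB = 1.744061 × 4096/2 = 3571.8369. Nearest integer: k = 3572.
V_code = 0 + (3572/4096) × 2 = 1.744140625 V.
Error = V_in − V_code = 1.744061 − (1.744140625) = −79.6 µV.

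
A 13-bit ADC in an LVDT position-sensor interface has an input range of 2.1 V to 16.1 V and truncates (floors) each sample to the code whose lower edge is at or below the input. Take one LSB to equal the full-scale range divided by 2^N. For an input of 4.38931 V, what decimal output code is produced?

1339

Span: 16.1 V − (2.1 V) = 14 V. LSB = 14 V / 2^13 ≈ 1.709 mV.
code = ⌊(V_in − V_min)/LSB⌋ = ⌊(V_in − V_min) × 2^13 / range⌋
     = ⌊(4.38931 − (2.1)) × 8192 / 14⌋ = ⌊2.28931 × 8192/14⌋
     = ⌊1339.573⌋ = 1339.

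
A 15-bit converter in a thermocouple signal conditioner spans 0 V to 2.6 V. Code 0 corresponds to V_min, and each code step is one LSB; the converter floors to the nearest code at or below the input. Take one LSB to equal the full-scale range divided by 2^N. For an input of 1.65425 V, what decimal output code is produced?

Span = 2.6 V. LSB = 2.6 V / 2^15 ≈ 79.35 µV.
(V_in − V_min) × 2^15/range = (1.65425 − (0)) × 32768/2.6 = 20848.640.
Floor → code = 20848.

20848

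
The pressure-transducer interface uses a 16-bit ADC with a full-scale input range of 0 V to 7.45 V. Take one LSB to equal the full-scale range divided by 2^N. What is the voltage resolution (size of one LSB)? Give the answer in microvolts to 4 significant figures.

113.7 µV

Full-scale range = 7.45 V.
2^16 = 65536 levels.
LSB = 7.45 V / 2^16 = 113.7 µV.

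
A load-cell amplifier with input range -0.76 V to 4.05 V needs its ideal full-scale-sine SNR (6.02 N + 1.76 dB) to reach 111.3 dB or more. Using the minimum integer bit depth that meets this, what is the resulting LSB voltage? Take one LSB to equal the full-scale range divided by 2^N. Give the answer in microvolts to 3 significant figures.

Range = 4.05 − (-0.76) = 4.81 V.
6.02 N + 1.76 ≥ 111.3 gives N ≥ 18.196, so the minimum integer is 19.
LSB = 4.81 V ÷ 2^19 = 4.81/524288 V = 9.17 µV.

9.17 µV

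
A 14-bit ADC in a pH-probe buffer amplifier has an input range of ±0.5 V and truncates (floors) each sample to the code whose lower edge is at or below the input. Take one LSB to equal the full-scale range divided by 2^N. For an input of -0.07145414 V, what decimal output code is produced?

Full-scale range = 0.5 V − (-0.5 V) = 1 V. LSB = 1 V / 2^14 ≈ 61.04 µV.
V_in − V_min = -0.07145414 − (-0.5) = 0.42854586 V.
Divide by LSB: 0.42854586 × 16384/1 = 7021.2954.
Truncating gives code 7021.

7021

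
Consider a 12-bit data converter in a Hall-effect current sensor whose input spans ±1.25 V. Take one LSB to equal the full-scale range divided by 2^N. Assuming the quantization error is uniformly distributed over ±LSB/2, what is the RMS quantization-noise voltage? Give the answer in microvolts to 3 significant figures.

176 µV

Range = 1.25 − (-1.25) = 2.5 V.
LSB = 2.5 V ÷ 2^12 = 2.5/4096 V = 0.61035 mV.
σ_q = LSB/√12 = 0.61035 mV/3.4641 = 176 µV.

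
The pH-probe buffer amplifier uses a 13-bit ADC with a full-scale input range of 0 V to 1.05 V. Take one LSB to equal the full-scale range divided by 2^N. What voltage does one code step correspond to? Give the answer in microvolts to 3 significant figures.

128 µV

Full-scale range = 1.05 V.
2^13 = 8192 levels.
LSB = 1.05 V / 2^13 = 128 µV.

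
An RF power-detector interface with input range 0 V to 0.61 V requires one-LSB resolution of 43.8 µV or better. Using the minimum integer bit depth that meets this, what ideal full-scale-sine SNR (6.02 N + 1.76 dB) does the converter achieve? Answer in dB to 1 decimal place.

86.0 dB

V_FS = 0.61 V.
Need 2^N ≥ 0.61 V / 43.8 µV = 13930 → N_min = 14.
Ideal SNR at N = 14: 6.02·14 + 1.76 = 86.0 dB.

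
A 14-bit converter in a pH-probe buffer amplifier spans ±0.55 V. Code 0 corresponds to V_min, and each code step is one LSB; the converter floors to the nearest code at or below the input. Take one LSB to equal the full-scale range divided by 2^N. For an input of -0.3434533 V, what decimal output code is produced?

3076

The full-scale span is 0.55 − (-0.55) = 1.1 V. LSB = 1.1 V / 2^14 ≈ 67.14 µV.
(V_in − V_min) × 2^14/range = (-0.3434533 − (-0.55)) × 16384/1.1 = 3076.419.
Floor → code = 3076.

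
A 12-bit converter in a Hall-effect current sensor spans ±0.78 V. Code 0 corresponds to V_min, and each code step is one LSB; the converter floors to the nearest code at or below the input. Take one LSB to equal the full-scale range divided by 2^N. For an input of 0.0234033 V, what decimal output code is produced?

2109

The full-scale span is 0.78 − (-0.78) = 1.56 V. LSB = 1.56 V / 2^12 ≈ 380.9 µV.
(V_in − V_min) × 2^12/range = (0.0234033 − (-0.78)) × 4096/1.56 = 2109.449.
Floor → code = 2109.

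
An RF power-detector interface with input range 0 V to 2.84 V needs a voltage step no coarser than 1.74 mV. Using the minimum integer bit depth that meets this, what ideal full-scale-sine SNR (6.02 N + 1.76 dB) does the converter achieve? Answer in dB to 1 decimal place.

68.0 dB

Span = 2.84 V.
Required number of levels: 2.84/1.74 mV = 1632.2; smallest N with 2^N ≥ that is 11.
6.02(11) + 1.76 = 67.98 dB.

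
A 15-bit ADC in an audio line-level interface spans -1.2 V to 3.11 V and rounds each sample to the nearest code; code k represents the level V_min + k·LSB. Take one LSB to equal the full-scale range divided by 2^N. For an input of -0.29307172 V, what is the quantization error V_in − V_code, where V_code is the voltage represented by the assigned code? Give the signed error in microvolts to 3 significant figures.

The full-scale span is 3.11 − (-1.2) = 4.31 V. LSB = 4.31 V / 2^15 ≈ 131.5 µV.
Position in LSBs: (-0.29307172 − (-1.2)) × 32768/4.31 = 6895.1800; rounding gives k = 6895.
V_code = -1.2 + (6895/32768) × 4.31 = -0.29309539795 V.
Error = V_in − V_code = -0.29307172 − (-0.29309539795) = +23.7 µV.

+23.7 µV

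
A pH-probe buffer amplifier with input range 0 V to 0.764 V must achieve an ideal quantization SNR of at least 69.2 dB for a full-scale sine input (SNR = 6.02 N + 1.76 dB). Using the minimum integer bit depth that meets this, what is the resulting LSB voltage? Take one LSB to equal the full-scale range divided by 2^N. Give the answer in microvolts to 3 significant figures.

187 µV

V_FS = 0.764 V.
Solving 6.02 N ≥ 69.2 − 1.76: N ≥ 11.203. Round up → N = 12.
One LSB is 0.764 V / 4096 = 187 µV.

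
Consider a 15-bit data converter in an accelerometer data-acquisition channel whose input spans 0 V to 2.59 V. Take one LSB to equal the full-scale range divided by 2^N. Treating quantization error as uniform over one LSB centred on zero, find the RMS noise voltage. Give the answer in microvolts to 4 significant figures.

Full-scale range = 2.59 V.
LSB = 2.59 V / 2^15 = 79.0405 µV.
For a uniform distribution on [−LSB/2, +LSB/2], V_rms = LSB/√12 = 79.0405 µV/3.4641 = 22.82 µV.

22.82 µV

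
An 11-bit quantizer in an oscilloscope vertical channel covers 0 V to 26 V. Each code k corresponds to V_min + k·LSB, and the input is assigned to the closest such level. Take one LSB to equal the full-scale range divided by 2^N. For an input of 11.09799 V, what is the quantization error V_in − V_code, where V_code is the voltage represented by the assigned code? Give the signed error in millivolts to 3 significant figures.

+2.29 mV

Span = 26 V. LSB = 26 V / 2^11 ≈ 12.70 mV.
(11.09799 − (0)) / LSB = 11.09799 × 2048/26 = 874.1801. Nearest integer: k = 874.
Reconstructed level: 0 + 874 × 26/2048 V = 11.09570313 V.
Error = V_in − V_code = 11.09799 − (11.09570313) = +2.29 mV.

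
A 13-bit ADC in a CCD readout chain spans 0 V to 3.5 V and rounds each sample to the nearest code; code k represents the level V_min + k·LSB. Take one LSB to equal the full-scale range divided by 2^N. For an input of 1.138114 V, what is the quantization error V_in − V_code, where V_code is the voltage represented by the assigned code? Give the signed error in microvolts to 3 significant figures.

Span = 3.5 V. LSB = 3.5 V / 2^13 ≈ 427.2 µV.
(1.138114 − (0)) / LSB = 1.138114 × 8192/3.5 = 2663.8371. Nearest integer: k = 2664.
V_code = V_min + k × range/2^13 = 0 + 2664 × 3.5/8192 = 1.138183594 V.
Error = V_in − V_code = 1.138114 − (1.138183594) = −69.6 µV.

−69.6 µV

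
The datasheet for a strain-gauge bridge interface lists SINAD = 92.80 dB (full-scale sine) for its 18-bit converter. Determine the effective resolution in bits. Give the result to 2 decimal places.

ENOB = (SINAD − 1.76) / 6.02 = (92.80 − 1.76) / 6.02 = 91.04 / 6.02 = 15.1229.

15.12 bits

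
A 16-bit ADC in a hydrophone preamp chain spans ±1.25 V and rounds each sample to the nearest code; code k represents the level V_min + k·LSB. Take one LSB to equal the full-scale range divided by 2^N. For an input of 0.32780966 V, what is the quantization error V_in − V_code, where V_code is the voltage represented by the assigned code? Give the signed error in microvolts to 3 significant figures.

Span: 1.25 V − (-1.25 V) = 2.5 V. LSB = 2.5 V / 2^16 ≈ 38.15 µV.
Position in LSBs: (0.32780966 − (-1.25)) × 65536/2.5 = 41361.3336; rounding gives k = 41361.
Reconstructed level: -1.25 + 41361 × 2.5/65536 V = 0.32779693604 V.
e = 0.32780966 − (0.32779693604) = +12.7 µV.

+12.7 µV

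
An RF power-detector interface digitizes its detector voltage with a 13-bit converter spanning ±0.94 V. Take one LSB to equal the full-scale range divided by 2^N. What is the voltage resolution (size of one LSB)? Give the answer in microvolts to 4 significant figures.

The full-scale span is 0.94 − (-0.94) = 1.88 V.
Number of codes = 2^13 = 8192.
One LSB is 1.88 V / 8192 = 229.5 µV.

229.5 µV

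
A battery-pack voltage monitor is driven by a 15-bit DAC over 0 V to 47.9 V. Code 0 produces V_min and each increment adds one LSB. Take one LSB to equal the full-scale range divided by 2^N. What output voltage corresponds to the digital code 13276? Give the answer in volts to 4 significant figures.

Full-scale range = 47.9 V. LSB = 47.9 V / 2^15.
V_out = V_min + code × LSB = 0 V + 13276 × 47.9 V / 32768
      = 0 V + 19.4068 V = 19.4068 V.

19.41 V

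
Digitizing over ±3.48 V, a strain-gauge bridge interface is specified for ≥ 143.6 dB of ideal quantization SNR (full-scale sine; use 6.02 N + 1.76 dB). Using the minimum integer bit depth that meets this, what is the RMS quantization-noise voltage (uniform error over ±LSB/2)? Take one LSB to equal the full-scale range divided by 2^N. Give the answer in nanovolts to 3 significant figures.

120 nV

Full-scale range = 3.48 V − (-3.48 V) = 6.96 V.
Required N = ⌈(143.6 − 1.76)/6.02⌉ = ⌈23.561⌉ = 24.
LSB = 6.96 V / 2^24 = 414.85 nV.
σ_q = LSB/√12 = 414.85 nV/3.4641 = 120 nV.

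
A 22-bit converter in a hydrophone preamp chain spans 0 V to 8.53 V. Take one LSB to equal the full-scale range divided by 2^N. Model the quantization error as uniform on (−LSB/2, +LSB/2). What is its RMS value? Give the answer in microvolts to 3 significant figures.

0.587 µV

V_FS = 8.53 V.
LSB = 8.53 V / 2^22 = 2.0337 µV.
RMS of a uniform error over width LSB is LSB/√12 = 0.587 µV.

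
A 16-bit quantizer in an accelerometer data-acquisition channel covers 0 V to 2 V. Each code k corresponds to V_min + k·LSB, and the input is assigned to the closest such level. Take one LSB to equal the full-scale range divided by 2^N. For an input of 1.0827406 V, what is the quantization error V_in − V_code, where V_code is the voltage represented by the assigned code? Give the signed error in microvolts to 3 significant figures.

Range is 2 V. LSB = 2 V / 2^16 ≈ 30.52 µV.
(1.0827406 − (0)) / LSB = 1.0827406 × 65536/2 = 35479.2440. Nearest integer: k = 35479.
V_code = V_min + k × range/2^16 = 0 + 35479 × 2/65536 = 1.0827331543 V.
V_in − V_code = 1.0827406 − (1.0827331543) = +7.45 µV.

+7.45 µV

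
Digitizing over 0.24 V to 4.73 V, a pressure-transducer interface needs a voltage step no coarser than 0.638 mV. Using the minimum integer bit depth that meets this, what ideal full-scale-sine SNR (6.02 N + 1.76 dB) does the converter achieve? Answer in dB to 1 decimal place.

Range = 4.73 − (0.24) = 4.49 V.
Required number of levels: 4.49/0.638 mV = 7037.6; smallest N with 2^N ≥ that is 13.
SNR = 6.02 × 13 + 1.76 = 80.02 dB.

80.0 dB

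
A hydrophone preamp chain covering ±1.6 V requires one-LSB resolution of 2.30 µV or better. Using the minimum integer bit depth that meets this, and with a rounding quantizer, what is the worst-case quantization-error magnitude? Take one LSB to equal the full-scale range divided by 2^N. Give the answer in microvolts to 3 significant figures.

Range = 1.6 − (-1.6) = 3.2 V.
Required number of levels: 3.2/2.30 µV = 1.3913e6; smallest N with 2^N ≥ that is 21.
LSB = 3.2 V / 2^21 = 1.5259 µV.
Half an LSB is 0.763 µV.

0.763 µV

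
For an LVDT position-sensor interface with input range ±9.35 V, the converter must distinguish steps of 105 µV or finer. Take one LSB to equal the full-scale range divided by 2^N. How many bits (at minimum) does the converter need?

18 bits

Range = 9.35 − (-9.35) = 18.7 V.
Required number of levels: 18.7/105 µV = 178100; smallest N with 2^N ≥ that is 18.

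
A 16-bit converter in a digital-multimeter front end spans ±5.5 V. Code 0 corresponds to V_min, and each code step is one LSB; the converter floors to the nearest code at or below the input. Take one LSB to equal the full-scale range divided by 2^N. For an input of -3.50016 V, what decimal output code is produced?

Full-scale range = 5.5 V − (-5.5 V) = 11 V. LSB = 11 V / 2^16 ≈ 167.8 µV.
code = ⌊(V_in − V_min)/LSB⌋ = ⌊(V_in − V_min) × 2^16 / range⌋
     = ⌊(-3.50016 − (-5.5)) × 65536 / 11⌋ = ⌊1.99984 × 65536/11⌋
     = ⌊11914.683⌋ = 11914.

11914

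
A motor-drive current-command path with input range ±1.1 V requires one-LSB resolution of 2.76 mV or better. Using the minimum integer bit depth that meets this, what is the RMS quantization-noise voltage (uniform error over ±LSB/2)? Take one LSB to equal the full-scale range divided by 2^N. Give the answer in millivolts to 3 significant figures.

0.620 mV

Range = 1.1 − (-1.1) = 2.2 V.
Required number of levels: 2.2/2.76 mV = 797.10; smallest N with 2^N ≥ that is 10.
One LSB is 2.2 V / 1024 = 2.1484 mV.
RMS noise = LSB/√12 = 0.620 mV.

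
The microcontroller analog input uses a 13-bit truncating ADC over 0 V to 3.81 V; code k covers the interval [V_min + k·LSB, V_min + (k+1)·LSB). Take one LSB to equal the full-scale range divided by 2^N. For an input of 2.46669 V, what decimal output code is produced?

5303

Full-scale range = 3.81 V. LSB = 3.81 V / 2^13 ≈ 465.1 µV.
code = ⌊(V_in − V_min)/LSB⌋ = ⌊(V_in − V_min) × 2^13 / range⌋
     = ⌊(2.46669 − (0)) × 8192 / 3.81⌋ = ⌊2.46669 × 8192/3.81⌋
     = ⌊5303.707⌋ = 5303.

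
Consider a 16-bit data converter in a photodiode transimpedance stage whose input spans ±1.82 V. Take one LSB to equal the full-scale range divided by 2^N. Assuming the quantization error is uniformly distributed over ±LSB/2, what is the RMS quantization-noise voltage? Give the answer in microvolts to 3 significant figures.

The full-scale span is 1.82 − (-1.82) = 3.64 V.
LSB = 3.64 V ÷ 2^16 = 3.64/65536 V = 55.542 µV.
For a uniform distribution on [−LSB/2, +LSB/2], V_rms = LSB/√12 = 55.542 µV/3.4641 = 16.0 µV.

16.0 µV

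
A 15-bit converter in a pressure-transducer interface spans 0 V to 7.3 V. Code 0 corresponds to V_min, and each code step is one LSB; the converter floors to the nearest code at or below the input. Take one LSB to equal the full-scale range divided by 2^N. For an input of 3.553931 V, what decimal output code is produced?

15952

Full-scale range = 7.3 V. LSB = 7.3 V / 2^15 ≈ 222.8 µV.
code = ⌊(V_in − V_min)/LSB⌋ = ⌊(V_in − V_min) × 2^15 / range⌋
     = ⌊(3.553931 − (0)) × 32768 / 7.3⌋ = ⌊3.553931 × 32768/7.3⌋
     = ⌊15952.769⌋ = 15952.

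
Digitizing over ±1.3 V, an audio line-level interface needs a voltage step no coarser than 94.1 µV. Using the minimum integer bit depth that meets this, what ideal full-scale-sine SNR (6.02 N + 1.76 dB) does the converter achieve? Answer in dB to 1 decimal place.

92.1 dB

Span: 1.3 V − (-1.3 V) = 2.6 V.
Levels needed ≥ 2.6/94.1 µV = 27630. 2^15 = 32768 suffices, so N_min = 15.
6.02(15) + 1.76 = 92.06 dB.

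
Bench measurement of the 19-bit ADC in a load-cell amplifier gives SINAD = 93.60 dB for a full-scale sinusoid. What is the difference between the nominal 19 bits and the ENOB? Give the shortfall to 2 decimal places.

ENOB = (SINAD − 1.76)/6.02 = (93.60 − 1.76)/6.02 = 15.2558 bits.
19 − 15.2558 = 3.74 bits below nominal.

3.74 bits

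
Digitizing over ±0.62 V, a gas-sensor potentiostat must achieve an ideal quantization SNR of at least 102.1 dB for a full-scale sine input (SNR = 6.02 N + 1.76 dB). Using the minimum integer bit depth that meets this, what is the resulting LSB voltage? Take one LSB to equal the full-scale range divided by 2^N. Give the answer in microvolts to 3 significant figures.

Full-scale range = 0.62 V − (-0.62 V) = 1.24 V.
6.02 N + 1.76 ≥ 102.1 gives N ≥ 16.668, so the minimum integer is 17.
One LSB is 1.24 V / 131072 = 9.46 µV.

9.46 µV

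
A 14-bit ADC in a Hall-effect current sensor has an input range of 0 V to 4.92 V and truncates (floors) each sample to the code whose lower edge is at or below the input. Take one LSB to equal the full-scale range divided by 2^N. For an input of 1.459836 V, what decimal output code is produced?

Full-scale range = 4.92 V. LSB = 4.92 V / 2^14 ≈ 300.3 µV.
V_in − V_min = 1.459836 − (0) = 1.459836 V.
Divide by LSB: 1.459836 × 16384/4.92 = 4861.3726.
Truncating gives code 4861.

4861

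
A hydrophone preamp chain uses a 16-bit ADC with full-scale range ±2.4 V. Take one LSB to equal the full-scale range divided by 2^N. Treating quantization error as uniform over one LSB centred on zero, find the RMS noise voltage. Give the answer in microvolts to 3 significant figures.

21.1 µV

Span: 2.4 V − (-2.4 V) = 4.8 V.
LSB = 4.8 V / 2^16 = 73.242 µV.
For a uniform distribution on [−LSB/2, +LSB/2], V_rms = LSB/√12 = 73.242 µV/3.4641 = 21.1 µV.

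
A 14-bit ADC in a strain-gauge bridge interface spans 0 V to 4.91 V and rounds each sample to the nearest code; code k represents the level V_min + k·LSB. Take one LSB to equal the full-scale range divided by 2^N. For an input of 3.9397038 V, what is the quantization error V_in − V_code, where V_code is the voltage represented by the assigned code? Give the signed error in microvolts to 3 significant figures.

+76.1 µV

Range is 4.91 V. LSB = 4.91 V / 2^14 ≈ 299.7 µV.
(V_in − V_min)/LSB = (3.9397038 − (0)) × 16384/4.91 = 13146.2540 → nearest code k = 13146.
V_code = 0 + (13146/16384) × 4.91 = 3.9396276855 V.
e = 3.9397038 − (3.9396276855) = +76.1 µV.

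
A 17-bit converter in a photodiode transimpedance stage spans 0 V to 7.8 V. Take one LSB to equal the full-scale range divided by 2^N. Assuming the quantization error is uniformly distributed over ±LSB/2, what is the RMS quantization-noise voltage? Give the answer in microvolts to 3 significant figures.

Range is 7.8 V.
LSB = 7.8 V / 2^17 = 59.509 µV.
σ_q = LSB/√12 = 59.509 µV/3.4641 = 17.2 µV.

17.2 µV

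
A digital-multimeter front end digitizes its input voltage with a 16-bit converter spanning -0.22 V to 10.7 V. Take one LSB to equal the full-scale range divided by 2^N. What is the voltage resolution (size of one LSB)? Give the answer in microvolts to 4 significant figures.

Span: 10.7 V − (-0.22 V) = 10.92 V.
2^16 = 65536 levels.
LSB = 10.92 V / 2^16 = 166.6 µV.

166.6 µV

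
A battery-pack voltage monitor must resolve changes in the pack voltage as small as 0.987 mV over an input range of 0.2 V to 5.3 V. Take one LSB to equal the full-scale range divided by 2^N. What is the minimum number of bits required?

13 bits

Full-scale range = 5.3 V − (0.2 V) = 5.1 V.
Required number of levels: 5.1/0.987 mV = 5167.2; smallest N with 2^N ≥ that is 13.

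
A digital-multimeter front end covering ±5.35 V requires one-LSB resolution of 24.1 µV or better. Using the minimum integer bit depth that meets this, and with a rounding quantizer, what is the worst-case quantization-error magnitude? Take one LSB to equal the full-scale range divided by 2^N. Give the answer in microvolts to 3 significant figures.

10.2 µV

Full-scale range = 5.35 V − (-5.35 V) = 10.7 V.
Levels needed ≥ 10.7/24.1 µV = 444000. 2^19 = 524288 suffices, so N_min = 19.
LSB = 10.7 V / 2^19 = 20.409 µV.
Half an LSB is 10.2 µV.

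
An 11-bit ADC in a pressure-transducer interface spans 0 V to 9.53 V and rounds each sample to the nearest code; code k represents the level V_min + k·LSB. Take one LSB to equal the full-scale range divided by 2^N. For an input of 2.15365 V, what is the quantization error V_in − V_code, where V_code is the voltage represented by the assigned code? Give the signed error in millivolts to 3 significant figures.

−0.837 mV

Span = 9.53 V. LSB = 9.53 V / 2^11 ≈ 4.653 mV.
(2.15365 − (0)) / LSB = 2.15365 × 2048/9.53 = 462.8201. Nearest integer: k = 463.
Reconstructed level: 0 + 463 × 9.53/2048 V = 2.154487305 V.
Error = V_in − V_code = 2.15365 − (2.154487305) = −0.837 mV.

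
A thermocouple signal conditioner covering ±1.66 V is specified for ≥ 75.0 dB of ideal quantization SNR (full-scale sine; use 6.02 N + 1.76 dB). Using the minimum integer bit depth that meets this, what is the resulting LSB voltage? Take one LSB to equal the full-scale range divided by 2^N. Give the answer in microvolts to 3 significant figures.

Span: 1.66 V − (-1.66 V) = 3.32 V.
Solving 6.02 N ≥ 75.0 − 1.76: N ≥ 12.166. Round up → N = 13.
Step size = 3.32/8192 V = 405 µV.

405 µV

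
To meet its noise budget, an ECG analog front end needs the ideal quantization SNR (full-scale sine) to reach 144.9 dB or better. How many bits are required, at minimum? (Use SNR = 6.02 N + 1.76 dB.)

Solving 6.02 N ≥ 144.9 − 1.76: N ≥ 23.777. Round up → N = 24.

24 bits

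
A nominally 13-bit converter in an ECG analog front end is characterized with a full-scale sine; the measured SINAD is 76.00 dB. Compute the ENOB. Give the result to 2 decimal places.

12.33 bits

(76.00 − 1.76) / 6.02 = 74.24/6.02 = 12.3322 effective bits.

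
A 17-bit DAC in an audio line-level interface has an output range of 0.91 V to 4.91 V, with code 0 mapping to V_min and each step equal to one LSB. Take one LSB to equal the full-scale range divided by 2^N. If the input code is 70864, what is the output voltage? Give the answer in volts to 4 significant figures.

3.073 V

The full-scale span is 4.91 − (0.91) = 4 V. LSB = 4 V / 2^17.
V_out = 0.91 + 70864 × (4/131072) V
      = 0.91 V + 2.16260 V = 3.07260 V.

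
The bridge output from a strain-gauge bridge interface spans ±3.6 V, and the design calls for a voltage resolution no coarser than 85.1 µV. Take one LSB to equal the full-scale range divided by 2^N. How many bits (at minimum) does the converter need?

17 bits

Range = 3.6 − (-3.6) = 7.2 V.
Required number of levels: 7.2/85.1 µV = 84606; smallest N with 2^N ≥ that is 17.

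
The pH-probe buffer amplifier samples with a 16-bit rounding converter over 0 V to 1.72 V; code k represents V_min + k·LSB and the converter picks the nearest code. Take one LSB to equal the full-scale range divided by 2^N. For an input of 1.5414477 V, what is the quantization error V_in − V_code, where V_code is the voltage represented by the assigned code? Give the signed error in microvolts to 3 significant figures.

−6.77 µV

V_FS = 1.72 V. LSB = 1.72 V / 2^16 ≈ 26.25 µV.
(1.5414477 − (0)) / LSB = 1.5414477 × 65536/1.72 = 58732.7421. Nearest integer: k = 58733.
V_code = 0 + (58733/65536) × 1.72 = 1.5414544678 V.
Error = V_in − V_code = 1.5414477 − (1.5414544678) = −6.77 µV.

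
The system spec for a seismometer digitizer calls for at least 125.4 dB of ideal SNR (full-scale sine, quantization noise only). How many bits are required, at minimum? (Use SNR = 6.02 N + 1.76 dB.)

21 bits

N ≥ (125.4 − 1.76)/6.02 = 20.538 → N_min = 21.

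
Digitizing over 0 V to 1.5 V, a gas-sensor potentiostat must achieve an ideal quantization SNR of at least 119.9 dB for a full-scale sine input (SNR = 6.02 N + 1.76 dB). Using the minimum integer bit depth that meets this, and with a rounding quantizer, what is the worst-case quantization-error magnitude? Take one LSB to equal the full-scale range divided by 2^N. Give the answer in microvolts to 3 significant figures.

0.715 µV

Full-scale range = 1.5 V.
6.02 N + 1.76 ≥ 119.9 gives N ≥ 19.625, so the minimum integer is 20.
LSB = 1.5 V / 2^20 = 1.4305 µV.
Max error for round-to-nearest is LSB/2 = 0.715 µV.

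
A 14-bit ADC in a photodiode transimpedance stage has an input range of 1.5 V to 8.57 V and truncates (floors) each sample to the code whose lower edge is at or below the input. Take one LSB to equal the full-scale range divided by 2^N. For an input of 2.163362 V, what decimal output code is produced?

Full-scale range = 8.57 V − (1.5 V) = 7.07 V. LSB = 7.07 V / 2^14 ≈ 431.5 µV.
code = ⌊(V_in − V_min)/LSB⌋ = ⌊(V_in − V_min) × 2^14 / range⌋
     = ⌊(2.163362 − (1.5)) × 16384 / 7.07⌋ = ⌊0.663362 × 16384/7.07⌋
     = ⌊1537.273⌋ = 1537.

1537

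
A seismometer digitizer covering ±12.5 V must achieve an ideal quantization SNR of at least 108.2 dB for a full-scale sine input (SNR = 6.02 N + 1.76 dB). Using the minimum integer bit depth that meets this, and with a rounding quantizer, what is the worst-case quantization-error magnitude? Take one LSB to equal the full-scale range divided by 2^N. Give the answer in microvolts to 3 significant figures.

47.7 µV

Full-scale range = 12.5 V − (-12.5 V) = 25 V.
Solving 6.02 N ≥ 108.2 − 1.76: N ≥ 17.681. Round up → N = 18.
Step size = 25/262144 V = 95.367 µV.
Max error for round-to-nearest is LSB/2 = 47.7 µV.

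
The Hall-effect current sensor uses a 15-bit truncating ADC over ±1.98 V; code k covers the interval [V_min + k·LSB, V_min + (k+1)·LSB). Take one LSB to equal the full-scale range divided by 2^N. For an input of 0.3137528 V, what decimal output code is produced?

Range = 1.98 − (-1.98) = 3.96 V. LSB = 3.96 V / 2^15 ≈ 120.8 µV.
V_in − V_min = 0.3137528 − (-1.98) = 2.2937528 V.
Divide by LSB: 2.2937528 × 32768/3.96 = 18980.2252.
Truncating gives code 18980.

18980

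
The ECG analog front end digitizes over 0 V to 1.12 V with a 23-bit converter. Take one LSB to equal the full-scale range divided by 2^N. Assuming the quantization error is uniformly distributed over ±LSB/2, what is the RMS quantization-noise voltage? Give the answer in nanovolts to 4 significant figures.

38.54 nV

V_FS = 1.12 V.
LSB = 1.12 V ÷ 2^23 = 1.12/8388608 V = 133.514 nV.
V_rms = LSB/√12 = 133.514 nV / √12 = 38.54 nV.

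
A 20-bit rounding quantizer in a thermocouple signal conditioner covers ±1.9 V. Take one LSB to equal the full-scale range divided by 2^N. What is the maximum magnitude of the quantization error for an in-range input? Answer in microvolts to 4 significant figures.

The full-scale span is 1.9 − (-1.9) = 3.8 V.
One LSB is 3.8 V / 1048576 = 3.62396 µV.
A rounding quantizer has |error| ≤ LSB/2 = 1.812 µV.

1.812 µV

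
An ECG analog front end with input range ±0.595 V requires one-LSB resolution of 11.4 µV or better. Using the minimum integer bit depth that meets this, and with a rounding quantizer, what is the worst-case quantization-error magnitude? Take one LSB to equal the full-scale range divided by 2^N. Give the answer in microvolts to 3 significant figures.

4.54 µV

Range = 0.595 − (-0.595) = 1.19 V.
Levels needed ≥ 1.19/11.4 µV = 104400. 2^17 = 131072 suffices, so N_min = 17.
One LSB is 1.19 V / 131072 = 9.0790 µV.
Max error for round-to-nearest is LSB/2 = 4.54 µV.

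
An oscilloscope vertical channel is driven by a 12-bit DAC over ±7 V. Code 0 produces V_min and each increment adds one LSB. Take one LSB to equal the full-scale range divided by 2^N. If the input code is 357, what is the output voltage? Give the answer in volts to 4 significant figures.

-5.780 V

Range = 7 − (-7) = 14 V. LSB = 14 V / 2^12.
Output = V_min + (357/4096) × range = -7 + 0.0871582 × 14 V
      = -7 V + 1.22021 V = -5.77979 V.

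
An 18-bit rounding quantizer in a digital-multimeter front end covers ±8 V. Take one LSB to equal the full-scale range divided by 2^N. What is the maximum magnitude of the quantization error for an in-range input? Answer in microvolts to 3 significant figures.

The full-scale span is 8 − (-8) = 16 V.
LSB = 16 V / 2^18 = 61.035 µV.
|e|_max = LSB/2 = 30.5 µV.

30.5 µV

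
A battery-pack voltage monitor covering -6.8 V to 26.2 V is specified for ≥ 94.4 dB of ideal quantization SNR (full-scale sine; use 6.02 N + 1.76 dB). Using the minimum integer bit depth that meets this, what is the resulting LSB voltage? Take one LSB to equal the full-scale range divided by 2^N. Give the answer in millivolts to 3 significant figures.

0.504 mV

The full-scale span is 26.2 − (-6.8) = 33 V.
Solving 6.02 N ≥ 94.4 − 1.76: N ≥ 15.389. Round up → N = 16.
One LSB is 33 V / 65536 = 0.504 mV.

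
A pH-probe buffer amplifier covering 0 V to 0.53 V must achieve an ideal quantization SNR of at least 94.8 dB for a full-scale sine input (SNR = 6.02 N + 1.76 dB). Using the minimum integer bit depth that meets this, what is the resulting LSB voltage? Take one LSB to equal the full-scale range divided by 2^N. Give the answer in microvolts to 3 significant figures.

Span = 0.53 V.
6.02 N + 1.76 ≥ 94.8 gives N ≥ 15.455, so the minimum integer is 16.
One LSB is 0.53 V / 65536 = 8.09 µV.

8.09 µV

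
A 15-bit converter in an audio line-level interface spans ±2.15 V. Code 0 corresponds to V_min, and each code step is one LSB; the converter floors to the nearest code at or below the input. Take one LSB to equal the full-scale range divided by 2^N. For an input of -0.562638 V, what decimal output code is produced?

The full-scale span is 2.15 − (-2.15) = 4.3 V. LSB = 4.3 V / 2^15 ≈ 131.2 µV.
V_in − V_min = -0.562638 − (-2.15) = 1.587362 V.
Divide by LSB: 1.587362 × 32768/4.3 = 12096.4367.
Truncating gives code 12096.

12096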